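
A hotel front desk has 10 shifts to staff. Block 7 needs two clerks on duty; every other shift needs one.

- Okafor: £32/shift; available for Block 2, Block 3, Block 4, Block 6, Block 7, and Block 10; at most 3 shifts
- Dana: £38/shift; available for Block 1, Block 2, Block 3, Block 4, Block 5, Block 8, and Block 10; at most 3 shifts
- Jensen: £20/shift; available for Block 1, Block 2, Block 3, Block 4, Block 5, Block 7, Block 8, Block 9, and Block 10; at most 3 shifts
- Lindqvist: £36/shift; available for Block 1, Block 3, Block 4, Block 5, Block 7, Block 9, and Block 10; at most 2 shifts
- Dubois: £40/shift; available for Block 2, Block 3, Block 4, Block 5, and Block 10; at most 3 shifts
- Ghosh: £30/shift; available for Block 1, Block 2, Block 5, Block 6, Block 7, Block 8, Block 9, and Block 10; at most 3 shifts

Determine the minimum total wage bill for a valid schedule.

£318

Picking the cheapest available clerk for each shift independently would cost £240, but that ignores the shift limits.
An optimal schedule: Block 1→Jensen, Block 2→Ghosh, Block 3→Okafor, Block 4→Okafor, Block 5→Ghosh, Block 6→Ghosh, Block 7→Okafor+Lindqvist, Block 8→Jensen, Block 9→Jensen, Block 10→Lindqvist.
Total: 20 + 30 + 32 + 32 + 30 + 30 + 32 + 36 + 20 + 20 + 36 = £318.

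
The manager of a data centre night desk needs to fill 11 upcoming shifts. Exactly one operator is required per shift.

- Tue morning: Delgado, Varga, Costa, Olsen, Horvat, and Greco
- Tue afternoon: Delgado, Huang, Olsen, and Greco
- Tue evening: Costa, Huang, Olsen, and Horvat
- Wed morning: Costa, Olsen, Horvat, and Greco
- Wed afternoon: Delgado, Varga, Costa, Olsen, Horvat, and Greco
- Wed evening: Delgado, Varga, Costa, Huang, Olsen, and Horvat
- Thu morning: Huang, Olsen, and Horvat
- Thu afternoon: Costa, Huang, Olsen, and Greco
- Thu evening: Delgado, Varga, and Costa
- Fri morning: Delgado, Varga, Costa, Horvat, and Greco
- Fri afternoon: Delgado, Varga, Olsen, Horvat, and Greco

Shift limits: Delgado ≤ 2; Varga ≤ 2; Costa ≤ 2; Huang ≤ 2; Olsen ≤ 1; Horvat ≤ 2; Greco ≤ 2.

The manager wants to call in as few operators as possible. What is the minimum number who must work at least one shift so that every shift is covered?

11 slots to fill and no one can take more than 2, so at least ⌈11/2⌉ = 6 operators are needed.
Delgado, Varga, Costa, Huang, Olsen, and Horvat alone can cover everything: Tue morning→Olsen, Tue afternoon→Delgado, Tue evening→Huang, Wed morning→Costa, Wed afternoon→Horvat, Wed evening→Horvat, Thu morning→Huang, Thu afternoon→Costa, Thu evening→Delgado, Fri morning→Varga, Fri afternoon→Varga.

6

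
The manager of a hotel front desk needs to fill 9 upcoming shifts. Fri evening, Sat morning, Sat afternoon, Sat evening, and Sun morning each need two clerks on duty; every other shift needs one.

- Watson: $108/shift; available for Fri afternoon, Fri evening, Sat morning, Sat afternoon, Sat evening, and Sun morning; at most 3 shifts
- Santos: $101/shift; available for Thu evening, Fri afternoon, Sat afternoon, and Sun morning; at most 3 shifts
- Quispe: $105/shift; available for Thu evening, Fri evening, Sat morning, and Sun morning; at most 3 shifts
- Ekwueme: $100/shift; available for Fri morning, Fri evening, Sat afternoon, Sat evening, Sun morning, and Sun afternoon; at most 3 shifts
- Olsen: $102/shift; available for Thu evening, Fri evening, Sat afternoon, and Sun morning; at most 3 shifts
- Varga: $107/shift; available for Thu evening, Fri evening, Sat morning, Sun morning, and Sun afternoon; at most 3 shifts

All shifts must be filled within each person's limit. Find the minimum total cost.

$1439

Fri morning can only be covered by Ekwueme, so that assignment is forced.
Sat evening can only be covered by Watson and Ekwueme, so that assignment is forced.
Picking the cheapest available clerk for each shift independently would cost $1426, but that ignores the shift limits.
An optimal schedule: Thu evening→Santos, Fri morning→Ekwueme, Fri afternoon→Santos, Fri evening→Olsen+Quispe, Sat morning→Quispe+Varga, Sat afternoon→Santos+Olsen, Sat evening→Ekwueme+Watson, Sun morning→Olsen+Quispe, Sun afternoon→Ekwueme.
Total: 101 + 100 + 101 + 102 + 105 + 105 + 107 + 101 + 102 + 100 + 108 + 102 + 105 + 100 = $1439.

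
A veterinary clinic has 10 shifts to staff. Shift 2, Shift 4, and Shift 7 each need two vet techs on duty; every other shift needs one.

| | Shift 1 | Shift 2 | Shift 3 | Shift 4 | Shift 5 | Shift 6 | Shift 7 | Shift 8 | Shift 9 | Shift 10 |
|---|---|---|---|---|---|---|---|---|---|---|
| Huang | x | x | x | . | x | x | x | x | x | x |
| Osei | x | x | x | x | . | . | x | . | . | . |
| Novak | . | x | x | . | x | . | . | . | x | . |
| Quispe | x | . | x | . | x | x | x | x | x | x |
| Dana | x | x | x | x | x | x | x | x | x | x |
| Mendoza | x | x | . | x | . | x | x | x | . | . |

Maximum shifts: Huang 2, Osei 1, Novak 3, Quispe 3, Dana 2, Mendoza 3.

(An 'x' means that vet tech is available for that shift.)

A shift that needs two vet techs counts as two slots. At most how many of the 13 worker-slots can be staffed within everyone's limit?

Total capacity across all vet techs is 2+1+3+3+2+3 = 14, and 13 slots are needed, so at most 13 can be filled.
An assignment achieving 13: Shift 1→Quispe, Shift 2→Novak+Mendoza, Shift 3→Novak, Shift 4→Osei+Dana, Shift 5→Huang, Shift 6→Quispe, Shift 7→Dana+Mendoza, Shift 8→Quispe, Shift 9→Novak, Shift 10→Huang.
Loads: Huang 2/2, Osei 1/1, Novak 3/3, Quispe 3/3, Dana 2/2, Mendoza 2/3.

13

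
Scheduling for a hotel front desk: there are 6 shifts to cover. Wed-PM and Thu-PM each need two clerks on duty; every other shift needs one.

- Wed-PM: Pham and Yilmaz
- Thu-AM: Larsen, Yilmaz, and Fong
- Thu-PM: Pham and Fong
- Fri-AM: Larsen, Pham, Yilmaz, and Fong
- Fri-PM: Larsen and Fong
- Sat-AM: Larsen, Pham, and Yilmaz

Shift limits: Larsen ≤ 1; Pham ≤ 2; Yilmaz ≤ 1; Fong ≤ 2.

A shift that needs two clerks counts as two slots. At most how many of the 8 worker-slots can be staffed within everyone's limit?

6

Total capacity across all clerks is 1+2+1+2 = 6, and 8 slots are needed, so at most 6 can be filled.
An assignment achieving 6: Wed-PM→Pham+Yilmaz, Thu-AM→Fong, Thu-PM→Pham+Fong, Fri-PM→Larsen.
Loads: Larsen 1/1, Pham 2/2, Yilmaz 1/1, Fong 2/2.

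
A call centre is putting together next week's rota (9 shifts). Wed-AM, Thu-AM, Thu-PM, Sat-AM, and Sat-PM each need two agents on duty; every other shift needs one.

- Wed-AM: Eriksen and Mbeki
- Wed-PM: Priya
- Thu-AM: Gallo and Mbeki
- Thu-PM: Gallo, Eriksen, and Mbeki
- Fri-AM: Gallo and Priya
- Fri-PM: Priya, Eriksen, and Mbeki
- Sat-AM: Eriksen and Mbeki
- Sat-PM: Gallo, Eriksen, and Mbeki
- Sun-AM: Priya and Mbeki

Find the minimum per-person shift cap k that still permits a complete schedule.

4

With 4 agents and 14 worker-slots to fill, someone must work at least ⌈14/4⌉ = 4 shifts, so k ≥ 4.
k = 4 works: Wed-AM→Eriksen+Mbeki, Wed-PM→Priya, Thu-AM→Gallo+Mbeki, Thu-PM→Gallo+Eriksen, Fri-AM→Gallo, Fri-PM→Priya, Sat-AM→Eriksen+Mbeki, Sat-PM→Gallo+Eriksen, Sun-AM→Priya.
Loads: Gallo 4, Priya 3, Eriksen 4, Mbeki 3 — all ≤ 4.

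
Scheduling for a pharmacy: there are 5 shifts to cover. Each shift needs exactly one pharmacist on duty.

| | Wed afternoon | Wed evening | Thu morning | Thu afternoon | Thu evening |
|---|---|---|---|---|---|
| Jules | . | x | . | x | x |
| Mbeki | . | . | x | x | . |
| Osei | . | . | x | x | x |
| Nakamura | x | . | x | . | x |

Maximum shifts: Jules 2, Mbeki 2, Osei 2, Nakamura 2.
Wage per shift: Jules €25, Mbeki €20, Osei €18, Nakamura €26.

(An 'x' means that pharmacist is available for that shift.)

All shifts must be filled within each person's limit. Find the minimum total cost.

Wed afternoon can only be covered by Nakamura, so that assignment is forced.
Wed evening can only be covered by Jules, so that assignment is forced.
Picking the cheapest available pharmacist for each shift independently would cost €105, but that ignores the shift limits.
An optimal schedule: Wed afternoon→Nakamura, Wed evening→Jules, Thu morning→Osei, Thu afternoon→Mbeki, Thu evening→Osei.
Total: 26 + 25 + 18 + 20 + 18 = €107.

€107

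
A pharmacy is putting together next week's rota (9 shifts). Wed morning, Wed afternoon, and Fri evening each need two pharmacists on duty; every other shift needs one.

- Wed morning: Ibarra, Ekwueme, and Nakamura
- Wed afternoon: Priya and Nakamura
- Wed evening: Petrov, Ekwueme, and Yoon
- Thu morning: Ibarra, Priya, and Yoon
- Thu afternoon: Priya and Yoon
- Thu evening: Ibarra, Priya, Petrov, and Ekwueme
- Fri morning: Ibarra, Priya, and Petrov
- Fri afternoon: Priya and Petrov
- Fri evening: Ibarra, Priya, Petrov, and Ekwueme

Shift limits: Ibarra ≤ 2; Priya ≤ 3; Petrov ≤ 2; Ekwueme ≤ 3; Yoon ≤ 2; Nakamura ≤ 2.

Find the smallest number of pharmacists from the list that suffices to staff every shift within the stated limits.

5

12 slots to fill and no one can take more than 3, so at least ⌈12/3⌉ = 4 pharmacists are needed.
Any 4 pharmacists together have capacity at most 3+3+2+2 = 10 < 12 slots, so 4 can never suffice.
Ibarra, Priya, Petrov, Ekwueme, and Nakamura alone can cover everything: Wed morning→Ekwueme+Nakamura, Wed afternoon→Priya+Nakamura, Wed evening→Petrov, Thu morning→Ibarra, Thu afternoon→Priya, Thu evening→Ekwueme, Fri morning→Ibarra, Fri afternoon→Priya, Fri evening→Petrov+Ekwueme.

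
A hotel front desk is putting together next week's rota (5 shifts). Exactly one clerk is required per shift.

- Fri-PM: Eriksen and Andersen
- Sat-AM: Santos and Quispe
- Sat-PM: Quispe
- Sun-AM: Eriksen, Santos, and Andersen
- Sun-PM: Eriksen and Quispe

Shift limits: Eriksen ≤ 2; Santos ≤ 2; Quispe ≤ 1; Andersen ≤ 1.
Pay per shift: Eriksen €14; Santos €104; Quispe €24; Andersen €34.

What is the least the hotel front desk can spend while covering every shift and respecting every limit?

€190

Sat-PM can only be covered by Quispe, so that assignment is forced.
Picking the cheapest available clerk for each shift independently would cost €90, but that ignores the shift limits.
An optimal schedule: Fri-PM→Eriksen, Sat-AM→Santos, Sat-PM→Quispe, Sun-AM→Andersen, Sun-PM→Eriksen.
Total: 14 + 104 + 24 + 34 + 14 = €190.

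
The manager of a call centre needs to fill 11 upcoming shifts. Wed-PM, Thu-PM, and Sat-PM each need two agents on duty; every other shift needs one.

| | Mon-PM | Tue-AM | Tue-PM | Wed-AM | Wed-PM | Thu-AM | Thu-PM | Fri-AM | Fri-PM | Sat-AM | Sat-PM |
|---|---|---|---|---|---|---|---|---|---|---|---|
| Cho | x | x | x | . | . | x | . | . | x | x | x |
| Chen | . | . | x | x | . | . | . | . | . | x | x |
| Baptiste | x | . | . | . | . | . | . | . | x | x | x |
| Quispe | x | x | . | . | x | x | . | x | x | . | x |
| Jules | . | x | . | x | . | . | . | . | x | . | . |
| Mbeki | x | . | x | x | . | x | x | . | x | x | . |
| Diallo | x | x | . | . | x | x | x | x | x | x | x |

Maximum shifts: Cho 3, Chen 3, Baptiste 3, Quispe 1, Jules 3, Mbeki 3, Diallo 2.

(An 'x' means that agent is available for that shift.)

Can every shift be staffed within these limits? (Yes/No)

No

Total capacity is 18 and 14 slots are needed, so capacity alone doesn't rule it out.
Shifts {Wed-PM, Thu-PM, Fri-AM} need 5 worker-slots in total, but the agents available for any of those shifts (Quispe, Mbeki, and Diallo) can supply at most 4 among them. So no valid schedule exists.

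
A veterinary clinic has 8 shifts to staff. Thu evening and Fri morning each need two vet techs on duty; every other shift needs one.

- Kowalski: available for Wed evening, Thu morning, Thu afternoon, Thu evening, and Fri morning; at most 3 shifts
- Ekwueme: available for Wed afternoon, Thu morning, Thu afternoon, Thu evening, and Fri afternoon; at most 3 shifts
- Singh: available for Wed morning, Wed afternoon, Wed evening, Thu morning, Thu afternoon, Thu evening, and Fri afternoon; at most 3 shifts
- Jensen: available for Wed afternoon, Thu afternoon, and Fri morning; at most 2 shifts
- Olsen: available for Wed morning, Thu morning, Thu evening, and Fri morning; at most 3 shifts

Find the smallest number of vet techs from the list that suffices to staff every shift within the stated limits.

4

10 slots to fill and no one can take more than 3, so at least ⌈10/3⌉ = 4 vet techs are needed.
Kowalski, Ekwueme, Singh, and Jensen alone can cover everything: Wed morning→Singh, Wed afternoon→Ekwueme, Wed evening→Kowalski, Thu morning→Kowalski, Thu afternoon→Singh, Thu evening→Ekwueme+Singh, Fri morning→Kowalski+Jensen, Fri afternoon→Ekwueme.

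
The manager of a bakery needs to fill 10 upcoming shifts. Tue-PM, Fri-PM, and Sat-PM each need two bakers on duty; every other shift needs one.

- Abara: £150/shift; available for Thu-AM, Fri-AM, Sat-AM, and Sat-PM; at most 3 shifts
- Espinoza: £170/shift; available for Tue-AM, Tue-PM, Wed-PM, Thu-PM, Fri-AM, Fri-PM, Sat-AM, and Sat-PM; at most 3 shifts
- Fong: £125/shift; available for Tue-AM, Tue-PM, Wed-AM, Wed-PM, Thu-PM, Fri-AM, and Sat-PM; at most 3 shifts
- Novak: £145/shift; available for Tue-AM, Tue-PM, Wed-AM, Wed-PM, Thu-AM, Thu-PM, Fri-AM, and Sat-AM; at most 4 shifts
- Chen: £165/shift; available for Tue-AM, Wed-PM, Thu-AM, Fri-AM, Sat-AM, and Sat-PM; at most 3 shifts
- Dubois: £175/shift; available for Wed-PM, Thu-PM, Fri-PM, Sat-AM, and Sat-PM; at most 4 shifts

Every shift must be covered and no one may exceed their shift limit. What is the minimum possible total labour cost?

£1915

Fri-PM can only be covered by Espinoza and Dubois, so that assignment is forced.
Picking the cheapest available baker for each shift independently would cost £1805, but that ignores the shift limits.
An optimal schedule: Tue-AM→Fong, Tue-PM→Fong+Novak, Wed-AM→Fong, Wed-PM→Novak, Thu-AM→Novak, Thu-PM→Novak, Fri-AM→Abara, Fri-PM→Espinoza+Dubois, Sat-AM→Abara, Sat-PM→Abara+Chen.
Total: 125 + 125 + 145 + 125 + 145 + 145 + 145 + 150 + 170 + 175 + 150 + 150 + 165 = £1915.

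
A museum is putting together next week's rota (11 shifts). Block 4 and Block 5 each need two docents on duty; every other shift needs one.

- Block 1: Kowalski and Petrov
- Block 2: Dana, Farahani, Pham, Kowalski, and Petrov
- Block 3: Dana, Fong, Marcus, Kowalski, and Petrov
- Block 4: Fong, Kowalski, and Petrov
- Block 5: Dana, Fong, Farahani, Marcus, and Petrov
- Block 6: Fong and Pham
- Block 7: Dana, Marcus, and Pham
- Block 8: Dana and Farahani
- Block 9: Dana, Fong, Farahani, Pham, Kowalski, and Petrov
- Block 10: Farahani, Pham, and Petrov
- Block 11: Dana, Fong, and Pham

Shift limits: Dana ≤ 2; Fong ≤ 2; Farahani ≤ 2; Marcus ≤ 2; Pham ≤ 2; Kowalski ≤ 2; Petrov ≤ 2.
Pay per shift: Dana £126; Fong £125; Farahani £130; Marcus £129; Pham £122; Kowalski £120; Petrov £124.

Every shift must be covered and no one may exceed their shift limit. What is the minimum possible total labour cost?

£1622

Picking the cheapest available docent for each shift independently would cost £1587, but that ignores the shift limits.
An optimal schedule: Block 1→Kowalski, Block 2→Dana, Block 3→Marcus, Block 4→Kowalski+Petrov, Block 5→Marcus+Farahani, Block 6→Pham, Block 7→Pham, Block 8→Dana, Block 9→Fong, Block 10→Petrov, Block 11→Fong.
Total: 120 + 126 + 129 + 120 + 124 + 129 + 130 + 122 + 122 + 126 + 125 + 124 + 125 = £1622.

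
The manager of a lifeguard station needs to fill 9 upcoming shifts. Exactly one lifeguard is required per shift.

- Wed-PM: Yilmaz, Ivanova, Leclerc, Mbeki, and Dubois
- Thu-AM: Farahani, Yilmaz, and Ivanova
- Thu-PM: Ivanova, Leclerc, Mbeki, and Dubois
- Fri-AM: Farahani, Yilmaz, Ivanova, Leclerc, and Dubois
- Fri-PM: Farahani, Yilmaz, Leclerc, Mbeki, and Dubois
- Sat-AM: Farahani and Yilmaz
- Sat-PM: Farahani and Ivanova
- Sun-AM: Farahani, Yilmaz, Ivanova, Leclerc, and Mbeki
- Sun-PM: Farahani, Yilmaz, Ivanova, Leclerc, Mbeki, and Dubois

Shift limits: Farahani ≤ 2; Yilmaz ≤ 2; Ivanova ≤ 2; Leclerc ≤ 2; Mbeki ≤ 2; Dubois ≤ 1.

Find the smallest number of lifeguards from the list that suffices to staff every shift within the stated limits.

5

9 slots to fill and no one can take more than 2, so at least ⌈9/2⌉ = 5 lifeguards are needed.
Farahani, Yilmaz, Ivanova, Leclerc, and Mbeki alone can cover everything: Wed-PM→Yilmaz, Thu-AM→Yilmaz, Thu-PM→Ivanova, Fri-AM→Ivanova, Fri-PM→Leclerc, Sat-AM→Farahani, Sat-PM→Farahani, Sun-AM→Leclerc, Sun-PM→Mbeki.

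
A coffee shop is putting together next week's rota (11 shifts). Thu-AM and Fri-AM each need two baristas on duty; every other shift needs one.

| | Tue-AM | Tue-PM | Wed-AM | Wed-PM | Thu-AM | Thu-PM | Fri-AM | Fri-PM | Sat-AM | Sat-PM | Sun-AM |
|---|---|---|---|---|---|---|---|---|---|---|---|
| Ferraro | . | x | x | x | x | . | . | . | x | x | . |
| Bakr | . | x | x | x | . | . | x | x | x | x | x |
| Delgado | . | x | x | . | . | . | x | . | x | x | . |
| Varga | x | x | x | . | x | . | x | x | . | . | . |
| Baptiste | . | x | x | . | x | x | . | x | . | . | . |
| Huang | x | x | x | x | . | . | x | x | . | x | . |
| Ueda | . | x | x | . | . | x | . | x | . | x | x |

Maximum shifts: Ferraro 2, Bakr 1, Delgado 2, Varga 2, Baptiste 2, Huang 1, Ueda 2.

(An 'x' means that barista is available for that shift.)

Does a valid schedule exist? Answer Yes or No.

No

Total capacity is 2+1+2+2+2+1+2 = 12 but 13 worker-slots are needed — infeasible.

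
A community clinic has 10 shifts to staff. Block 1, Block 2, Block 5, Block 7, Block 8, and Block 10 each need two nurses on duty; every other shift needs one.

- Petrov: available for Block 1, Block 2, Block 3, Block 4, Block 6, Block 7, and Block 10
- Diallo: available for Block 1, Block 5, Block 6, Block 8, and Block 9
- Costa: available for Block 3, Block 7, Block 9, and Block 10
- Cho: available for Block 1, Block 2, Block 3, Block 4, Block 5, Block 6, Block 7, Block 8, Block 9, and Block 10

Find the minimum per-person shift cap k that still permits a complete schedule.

4

With 4 nurses and 16 worker-slots to fill, someone must work at least ⌈16/4⌉ = 4 shifts, so k ≥ 4.
k = 4 works: Block 1→Petrov+Diallo, Block 2→Petrov+Cho, Block 3→Costa, Block 4→Petrov, Block 5→Diallo+Cho, Block 6→Diallo, Block 7→Petrov+Costa, Block 8→Diallo+Cho, Block 9→Costa, Block 10→Costa+Cho.
Loads: Petrov 4, Diallo 4, Costa 4, Cho 4 — all ≤ 4.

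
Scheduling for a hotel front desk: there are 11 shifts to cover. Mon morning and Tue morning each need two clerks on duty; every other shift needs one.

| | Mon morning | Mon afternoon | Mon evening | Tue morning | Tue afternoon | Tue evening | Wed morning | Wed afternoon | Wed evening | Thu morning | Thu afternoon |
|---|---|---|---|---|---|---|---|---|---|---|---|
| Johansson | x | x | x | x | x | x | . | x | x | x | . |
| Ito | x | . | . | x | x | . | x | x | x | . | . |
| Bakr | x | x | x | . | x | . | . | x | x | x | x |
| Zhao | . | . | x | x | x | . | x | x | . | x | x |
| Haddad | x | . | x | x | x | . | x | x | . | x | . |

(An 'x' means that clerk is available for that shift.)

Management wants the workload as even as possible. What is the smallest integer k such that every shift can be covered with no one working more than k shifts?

3

With 5 clerks and 13 worker-slots to fill, someone must work at least ⌈13/5⌉ = 3 shifts, so k ≥ 3.
k = 3 works: Mon morning→Ito+Haddad, Mon afternoon→Johansson, Mon evening→Bakr, Tue morning→Zhao+Haddad, Tue afternoon→Ito, Tue evening→Johansson, Wed morning→Ito, Wed afternoon→Zhao, Wed evening→Johansson, Thu morning→Bakr, Thu afternoon→Bakr.
Loads: Johansson 3, Ito 3, Bakr 3, Zhao 2, Haddad 2 — all ≤ 3.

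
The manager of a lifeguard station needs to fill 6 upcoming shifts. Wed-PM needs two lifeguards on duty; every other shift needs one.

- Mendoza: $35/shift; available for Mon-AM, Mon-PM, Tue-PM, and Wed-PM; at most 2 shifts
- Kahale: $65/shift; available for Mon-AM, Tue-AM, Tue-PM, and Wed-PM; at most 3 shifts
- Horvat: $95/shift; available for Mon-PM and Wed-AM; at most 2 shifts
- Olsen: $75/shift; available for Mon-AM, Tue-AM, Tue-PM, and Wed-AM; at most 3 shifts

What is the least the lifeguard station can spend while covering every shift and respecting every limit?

Wed-PM can only be covered by Mendoza and Kahale, so that assignment is forced.
Picking the cheapest available lifeguard for each shift independently would cost $345, but that ignores the shift limits.
An optimal schedule: Mon-AM→Kahale, Mon-PM→Mendoza, Tue-AM→Kahale, Tue-PM→Olsen, Wed-AM→Olsen, Wed-PM→Mendoza+Kahale.
Total: 65 + 35 + 65 + 75 + 75 + 35 + 65 = $415.

$415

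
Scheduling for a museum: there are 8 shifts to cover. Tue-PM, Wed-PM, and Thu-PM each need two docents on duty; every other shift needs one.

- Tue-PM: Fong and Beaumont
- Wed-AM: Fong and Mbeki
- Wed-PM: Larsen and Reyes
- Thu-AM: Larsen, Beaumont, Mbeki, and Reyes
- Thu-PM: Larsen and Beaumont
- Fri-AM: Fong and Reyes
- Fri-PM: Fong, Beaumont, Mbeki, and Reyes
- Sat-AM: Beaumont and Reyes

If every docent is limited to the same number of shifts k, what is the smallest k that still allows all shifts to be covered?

3

With 5 docents and 11 worker-slots to fill, someone must work at least ⌈11/5⌉ = 3 shifts, so k ≥ 3.
k = 3 works: Tue-PM→Fong+Beaumont, Wed-AM→Fong, Wed-PM→Larsen+Reyes, Thu-AM→Larsen, Thu-PM→Larsen+Beaumont, Fri-AM→Fong, Fri-PM→Mbeki, Sat-AM→Beaumont.
Loads: Larsen 3, Fong 3, Beaumont 3, Mbeki 1, Reyes 1 — all ≤ 3.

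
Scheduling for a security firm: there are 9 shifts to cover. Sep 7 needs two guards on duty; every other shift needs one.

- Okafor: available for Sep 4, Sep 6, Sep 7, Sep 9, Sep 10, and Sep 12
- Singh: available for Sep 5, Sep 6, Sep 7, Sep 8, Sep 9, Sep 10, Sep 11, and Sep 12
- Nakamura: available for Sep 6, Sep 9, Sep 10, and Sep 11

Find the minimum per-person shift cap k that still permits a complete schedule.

With 3 guards and 10 worker-slots to fill, someone must work at least ⌈10/3⌉ = 4 shifts, so k ≥ 4.
k = 4 works: Sep 4→Okafor, Sep 5→Singh, Sep 6→Okafor, Sep 7→Okafor+Singh, Sep 8→Singh, Sep 9→Nakamura, Sep 10→Nakamura, Sep 11→Singh, Sep 12→Okafor.
Loads: Okafor 4, Singh 4, Nakamura 2 — all ≤ 4.

4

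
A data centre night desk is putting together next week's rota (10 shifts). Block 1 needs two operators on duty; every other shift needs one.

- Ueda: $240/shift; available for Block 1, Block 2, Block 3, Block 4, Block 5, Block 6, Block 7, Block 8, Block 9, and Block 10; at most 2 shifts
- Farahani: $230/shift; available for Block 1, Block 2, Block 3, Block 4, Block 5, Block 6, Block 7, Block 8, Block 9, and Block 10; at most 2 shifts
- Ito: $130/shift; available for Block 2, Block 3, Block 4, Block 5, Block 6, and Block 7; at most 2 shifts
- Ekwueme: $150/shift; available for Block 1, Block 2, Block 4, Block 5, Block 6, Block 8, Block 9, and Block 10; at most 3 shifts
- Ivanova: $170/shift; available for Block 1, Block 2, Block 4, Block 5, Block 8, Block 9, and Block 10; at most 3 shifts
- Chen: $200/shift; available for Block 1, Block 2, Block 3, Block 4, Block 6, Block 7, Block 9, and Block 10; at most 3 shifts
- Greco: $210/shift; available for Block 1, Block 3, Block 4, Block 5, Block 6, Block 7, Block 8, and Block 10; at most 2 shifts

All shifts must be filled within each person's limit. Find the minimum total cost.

$1820

Picking the cheapest available operator for each shift independently would cost $1550, but that ignores the shift limits.
An optimal schedule: Block 1→Ivanova+Chen, Block 2→Ekwueme, Block 3→Ito, Block 4→Chen, Block 5→Ivanova, Block 6→Chen, Block 7→Ito, Block 8→Ekwueme, Block 9→Ekwueme, Block 10→Ivanova.
Total: 170 + 200 + 150 + 130 + 200 + 170 + 200 + 130 + 150 + 150 + 170 = $1820.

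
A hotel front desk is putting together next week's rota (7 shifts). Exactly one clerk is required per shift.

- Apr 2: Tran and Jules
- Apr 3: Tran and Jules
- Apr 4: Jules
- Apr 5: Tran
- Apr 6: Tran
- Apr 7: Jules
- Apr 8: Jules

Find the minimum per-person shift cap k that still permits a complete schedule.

With 2 clerks and 7 worker-slots to fill, someone must work at least ⌈7/2⌉ = 4 shifts, so k ≥ 4.
k = 4 works: Apr 2→Tran, Apr 3→Tran, Apr 4→Jules, Apr 5→Tran, Apr 6→Tran, Apr 7→Jules, Apr 8→Jules.
Loads: Tran 4, Jules 3 — all ≤ 4.

4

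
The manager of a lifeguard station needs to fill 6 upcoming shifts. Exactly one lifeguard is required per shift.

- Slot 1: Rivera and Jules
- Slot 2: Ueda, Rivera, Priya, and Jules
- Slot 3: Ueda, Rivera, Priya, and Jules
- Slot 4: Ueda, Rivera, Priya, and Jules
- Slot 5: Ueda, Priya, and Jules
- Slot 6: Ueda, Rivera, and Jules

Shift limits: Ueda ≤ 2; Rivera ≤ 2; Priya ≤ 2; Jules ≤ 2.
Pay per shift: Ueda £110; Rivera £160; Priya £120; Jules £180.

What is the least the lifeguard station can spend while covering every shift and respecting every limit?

£780

Picking the cheapest available lifeguard for each shift independently would cost £710, but that ignores the shift limits.
An optimal schedule: Slot 1→Rivera, Slot 2→Rivera, Slot 3→Priya, Slot 4→Priya, Slot 5→Ueda, Slot 6→Ueda.
Total: 160 + 160 + 120 + 120 + 110 + 110 = £780.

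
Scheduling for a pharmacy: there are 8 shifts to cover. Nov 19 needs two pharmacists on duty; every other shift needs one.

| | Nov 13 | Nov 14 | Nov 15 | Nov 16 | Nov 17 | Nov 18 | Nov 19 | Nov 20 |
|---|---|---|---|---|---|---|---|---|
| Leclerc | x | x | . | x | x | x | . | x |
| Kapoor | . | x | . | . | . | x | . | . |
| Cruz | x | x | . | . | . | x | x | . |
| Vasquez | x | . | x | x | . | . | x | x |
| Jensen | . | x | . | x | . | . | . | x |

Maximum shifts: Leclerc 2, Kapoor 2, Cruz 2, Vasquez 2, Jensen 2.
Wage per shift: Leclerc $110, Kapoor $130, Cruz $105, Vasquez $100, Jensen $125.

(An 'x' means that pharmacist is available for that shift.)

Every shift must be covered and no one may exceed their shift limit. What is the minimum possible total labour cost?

Nov 15 can only be covered by Vasquez, so that assignment is forced.
Nov 17 can only be covered by Leclerc, so that assignment is forced.
Nov 19 can only be covered by Cruz and Vasquez, so that assignment is forced.
Picking the cheapest available pharmacist for each shift independently would cost $925, but that ignores the shift limits.
An optimal schedule: Nov 13→Cruz, Nov 14→Jensen, Nov 15→Vasquez, Nov 16→Leclerc, Nov 17→Leclerc, Nov 18→Kapoor, Nov 19→Vasquez+Cruz, Nov 20→Jensen.
Total: 105 + 125 + 100 + 110 + 110 + 130 + 100 + 105 + 125 = $1010.

$1010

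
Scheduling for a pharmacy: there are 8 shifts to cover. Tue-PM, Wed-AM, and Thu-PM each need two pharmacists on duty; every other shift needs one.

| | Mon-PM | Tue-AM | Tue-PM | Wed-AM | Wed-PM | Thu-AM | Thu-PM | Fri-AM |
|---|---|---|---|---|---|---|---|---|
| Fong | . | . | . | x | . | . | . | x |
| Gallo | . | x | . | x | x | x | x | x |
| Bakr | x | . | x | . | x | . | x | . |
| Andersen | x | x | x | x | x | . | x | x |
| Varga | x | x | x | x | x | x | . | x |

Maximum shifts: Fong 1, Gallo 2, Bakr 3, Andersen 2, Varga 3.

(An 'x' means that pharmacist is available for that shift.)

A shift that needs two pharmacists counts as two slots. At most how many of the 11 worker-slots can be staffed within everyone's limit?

11

Total capacity across all pharmacists is 1+2+3+2+3 = 11, and 11 slots are needed, so at most 11 can be filled.
An assignment achieving 11: Mon-PM→Bakr, Tue-AM→Gallo, Tue-PM→Bakr+Andersen, Wed-AM→Fong+Varga, Wed-PM→Varga, Thu-AM→Gallo, Thu-PM→Bakr+Andersen, Fri-AM→Varga.
Loads: Fong 1/1, Gallo 2/2, Bakr 3/3, Andersen 2/2, Varga 3/3.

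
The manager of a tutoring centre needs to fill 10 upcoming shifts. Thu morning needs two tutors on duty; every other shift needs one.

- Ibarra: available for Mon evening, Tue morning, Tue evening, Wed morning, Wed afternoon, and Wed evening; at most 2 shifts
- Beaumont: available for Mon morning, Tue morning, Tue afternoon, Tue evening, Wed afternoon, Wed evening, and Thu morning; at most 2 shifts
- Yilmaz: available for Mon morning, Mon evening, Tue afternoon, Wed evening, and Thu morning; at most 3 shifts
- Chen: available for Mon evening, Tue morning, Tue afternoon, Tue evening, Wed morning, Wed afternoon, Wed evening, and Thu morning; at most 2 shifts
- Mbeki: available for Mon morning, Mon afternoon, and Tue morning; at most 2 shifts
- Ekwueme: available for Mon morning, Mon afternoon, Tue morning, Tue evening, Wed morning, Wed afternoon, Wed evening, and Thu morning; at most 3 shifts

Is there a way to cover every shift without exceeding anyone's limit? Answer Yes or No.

One valid schedule: Mon morning→Beaumont, Mon afternoon→Mbeki, Mon evening→Ibarra, Tue morning→Mbeki, Tue afternoon→Beaumont, Tue evening→Chen, Wed morning→Ibarra, Wed afternoon→Chen, Wed evening→Yilmaz, Thu morning→Yilmaz+Ekwueme.
Loads: Ibarra 2/2, Beaumont 2/2, Yilmaz 2/3, Chen 2/2, Mbeki 2/2, Ekwueme 1/3 — all within limits.

Yes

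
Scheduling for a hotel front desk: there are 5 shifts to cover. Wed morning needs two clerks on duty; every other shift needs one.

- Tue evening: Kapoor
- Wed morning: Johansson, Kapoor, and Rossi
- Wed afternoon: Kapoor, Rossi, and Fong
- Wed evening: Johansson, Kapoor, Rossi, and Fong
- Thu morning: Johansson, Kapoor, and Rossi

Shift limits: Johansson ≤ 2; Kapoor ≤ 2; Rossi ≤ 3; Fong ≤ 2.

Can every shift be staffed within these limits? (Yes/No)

Yes

Tue evening can only be covered by Kapoor, so that assignment is forced.
One valid schedule: Tue evening→Kapoor, Wed morning→Johansson+Kapoor, Wed afternoon→Rossi, Wed evening→Rossi, Thu morning→Johansson.
Loads: Johansson 2/2, Kapoor 2/2, Rossi 2/3, Fong 0/2 — all within limits.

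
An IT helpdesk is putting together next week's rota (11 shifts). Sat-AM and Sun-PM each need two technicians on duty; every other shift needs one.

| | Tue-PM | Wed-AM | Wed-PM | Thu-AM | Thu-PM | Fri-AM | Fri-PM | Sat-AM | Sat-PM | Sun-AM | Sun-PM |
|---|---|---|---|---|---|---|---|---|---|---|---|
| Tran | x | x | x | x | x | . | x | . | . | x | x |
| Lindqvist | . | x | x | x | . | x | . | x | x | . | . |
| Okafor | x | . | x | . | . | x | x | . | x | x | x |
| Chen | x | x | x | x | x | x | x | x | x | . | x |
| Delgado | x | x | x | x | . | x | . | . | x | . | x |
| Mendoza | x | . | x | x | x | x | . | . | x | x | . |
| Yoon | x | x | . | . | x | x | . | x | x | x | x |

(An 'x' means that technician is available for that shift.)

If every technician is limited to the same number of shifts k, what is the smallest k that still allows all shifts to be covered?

2

With 7 technicians and 13 worker-slots to fill, someone must work at least ⌈13/7⌉ = 2 shifts, so k ≥ 2.
k = 2 works: Tue-PM→Okafor, Wed-AM→Lindqvist, Wed-PM→Delgado, Thu-AM→Chen, Thu-PM→Tran, Fri-AM→Mendoza, Fri-PM→Tran, Sat-AM→Lindqvist+Chen, Sat-PM→Mendoza, Sun-AM→Okafor, Sun-PM→Delgado+Yoon.
Loads: Tran 2, Lindqvist 2, Okafor 2, Chen 2, Delgado 2, Mendoza 2, Yoon 1 — all ≤ 2.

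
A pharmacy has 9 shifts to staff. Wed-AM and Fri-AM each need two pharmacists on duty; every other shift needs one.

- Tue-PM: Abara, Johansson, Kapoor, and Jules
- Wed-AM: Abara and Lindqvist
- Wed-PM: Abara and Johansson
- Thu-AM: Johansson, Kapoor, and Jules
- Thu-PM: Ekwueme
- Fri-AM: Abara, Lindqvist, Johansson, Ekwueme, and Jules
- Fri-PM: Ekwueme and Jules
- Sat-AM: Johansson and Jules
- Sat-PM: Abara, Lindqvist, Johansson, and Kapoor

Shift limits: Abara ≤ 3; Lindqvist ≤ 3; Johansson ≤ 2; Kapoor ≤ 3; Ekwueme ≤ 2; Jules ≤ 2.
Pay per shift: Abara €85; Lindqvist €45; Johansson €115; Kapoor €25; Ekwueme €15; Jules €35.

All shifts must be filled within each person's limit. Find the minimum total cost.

€435

Wed-AM can only be covered by Abara and Lindqvist, so that assignment is forced.
Thu-PM can only be covered by Ekwueme, so that assignment is forced.
Picking the cheapest available pharmacist for each shift independently would cost €405, but that ignores the shift limits.
An optimal schedule: Tue-PM→Kapoor, Wed-AM→Lindqvist+Abara, Wed-PM→Abara, Thu-AM→Kapoor, Thu-PM→Ekwueme, Fri-AM→Jules+Lindqvist, Fri-PM→Ekwueme, Sat-AM→Jules, Sat-PM→Kapoor.
Total: 25 + 45 + 85 + 85 + 25 + 15 + 35 + 45 + 15 + 35 + 25 = €435.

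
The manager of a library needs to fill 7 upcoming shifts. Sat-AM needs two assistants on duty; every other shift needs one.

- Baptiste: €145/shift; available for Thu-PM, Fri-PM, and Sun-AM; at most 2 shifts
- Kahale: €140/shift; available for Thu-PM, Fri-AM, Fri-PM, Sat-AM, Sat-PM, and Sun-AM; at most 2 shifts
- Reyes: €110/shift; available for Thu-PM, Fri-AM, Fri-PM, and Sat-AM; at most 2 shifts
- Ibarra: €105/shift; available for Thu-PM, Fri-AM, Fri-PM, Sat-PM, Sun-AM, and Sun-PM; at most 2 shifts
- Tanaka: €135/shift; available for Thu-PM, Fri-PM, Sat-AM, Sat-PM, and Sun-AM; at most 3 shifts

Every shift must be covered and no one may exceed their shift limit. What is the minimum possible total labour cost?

Sun-PM can only be covered by Ibarra, so that assignment is forced.
Picking the cheapest available assistant for each shift independently would cost €875, but that ignores the shift limits.
An optimal schedule: Thu-PM→Reyes, Fri-AM→Ibarra, Fri-PM→Kahale, Sat-AM→Reyes+Tanaka, Sat-PM→Tanaka, Sun-AM→Tanaka, Sun-PM→Ibarra.
Total: 110 + 105 + 140 + 110 + 135 + 135 + 135 + 105 = €975.

€975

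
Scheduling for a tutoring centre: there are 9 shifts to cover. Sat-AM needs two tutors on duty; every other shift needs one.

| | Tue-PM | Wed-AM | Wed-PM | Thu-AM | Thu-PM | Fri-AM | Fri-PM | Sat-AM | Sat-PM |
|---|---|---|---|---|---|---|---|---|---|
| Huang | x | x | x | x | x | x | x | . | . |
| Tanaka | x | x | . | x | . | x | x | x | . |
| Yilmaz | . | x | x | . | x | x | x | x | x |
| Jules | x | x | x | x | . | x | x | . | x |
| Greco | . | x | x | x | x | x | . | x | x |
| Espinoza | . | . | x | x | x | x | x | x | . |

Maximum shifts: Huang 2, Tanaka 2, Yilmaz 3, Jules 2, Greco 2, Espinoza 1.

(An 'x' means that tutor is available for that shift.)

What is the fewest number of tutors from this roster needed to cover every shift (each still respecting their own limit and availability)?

5

10 slots to fill and no one can take more than 3, so at least ⌈10/3⌉ = 4 tutors are needed.
Any 4 tutors together have capacity at most 3+2+2+2 = 9 < 10 slots, so 4 can never suffice.
Huang, Tanaka, Yilmaz, Jules, and Greco alone can cover everything: Tue-PM→Huang, Wed-AM→Jules, Wed-PM→Yilmaz, Thu-AM→Tanaka, Thu-PM→Huang, Fri-AM→Greco, Fri-PM→Jules, Sat-AM→Tanaka+Yilmaz, Sat-PM→Yilmaz.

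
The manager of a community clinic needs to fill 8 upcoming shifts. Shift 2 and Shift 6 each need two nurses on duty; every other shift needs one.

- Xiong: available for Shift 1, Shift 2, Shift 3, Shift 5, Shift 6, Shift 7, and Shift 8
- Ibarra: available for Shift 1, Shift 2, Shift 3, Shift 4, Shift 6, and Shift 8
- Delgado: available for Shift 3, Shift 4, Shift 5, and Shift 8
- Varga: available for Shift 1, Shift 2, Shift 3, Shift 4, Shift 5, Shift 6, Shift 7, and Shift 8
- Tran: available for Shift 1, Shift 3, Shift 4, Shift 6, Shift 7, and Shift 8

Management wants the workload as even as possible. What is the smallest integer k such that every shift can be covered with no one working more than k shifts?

2

With 5 nurses and 10 worker-slots to fill, someone must work at least ⌈10/5⌉ = 2 shifts, so k ≥ 2.
k = 2 works: Shift 1→Ibarra, Shift 2→Xiong+Ibarra, Shift 3→Delgado, Shift 4→Delgado, Shift 5→Xiong, Shift 6→Varga+Tran, Shift 7→Varga, Shift 8→Tran.
Loads: Xiong 2, Ibarra 2, Delgado 2, Varga 2, Tran 2 — all ≤ 2.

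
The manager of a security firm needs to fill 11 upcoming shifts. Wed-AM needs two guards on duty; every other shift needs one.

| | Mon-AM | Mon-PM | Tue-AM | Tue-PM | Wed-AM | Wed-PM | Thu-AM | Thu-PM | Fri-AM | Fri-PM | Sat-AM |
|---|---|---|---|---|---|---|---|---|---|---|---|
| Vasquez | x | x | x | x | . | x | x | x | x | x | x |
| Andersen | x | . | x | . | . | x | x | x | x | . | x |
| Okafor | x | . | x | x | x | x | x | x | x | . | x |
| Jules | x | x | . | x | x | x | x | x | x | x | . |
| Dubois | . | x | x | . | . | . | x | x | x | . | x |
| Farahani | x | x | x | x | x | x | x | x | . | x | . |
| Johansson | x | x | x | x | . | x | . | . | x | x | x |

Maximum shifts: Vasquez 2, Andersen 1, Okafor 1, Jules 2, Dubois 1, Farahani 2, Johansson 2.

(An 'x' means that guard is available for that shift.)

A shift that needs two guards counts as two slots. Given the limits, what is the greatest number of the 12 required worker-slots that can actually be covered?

Total capacity across all guards is 2+1+1+2+1+2+2 = 11, and 12 slots are needed, so at most 11 can be filled.
An assignment achieving 11: Mon-AM→Farahani, Mon-PM→Vasquez, Tue-AM→Dubois, Tue-PM→Jules, Wed-AM→Okafor+Jules, Wed-PM→Johansson, Thu-AM→Farahani, Fri-AM→Johansson, Fri-PM→Vasquez, Sat-AM→Andersen.
Loads: Vasquez 2/2, Andersen 1/1, Okafor 1/1, Jules 2/2, Dubois 1/1, Farahani 2/2, Johansson 2/2.

11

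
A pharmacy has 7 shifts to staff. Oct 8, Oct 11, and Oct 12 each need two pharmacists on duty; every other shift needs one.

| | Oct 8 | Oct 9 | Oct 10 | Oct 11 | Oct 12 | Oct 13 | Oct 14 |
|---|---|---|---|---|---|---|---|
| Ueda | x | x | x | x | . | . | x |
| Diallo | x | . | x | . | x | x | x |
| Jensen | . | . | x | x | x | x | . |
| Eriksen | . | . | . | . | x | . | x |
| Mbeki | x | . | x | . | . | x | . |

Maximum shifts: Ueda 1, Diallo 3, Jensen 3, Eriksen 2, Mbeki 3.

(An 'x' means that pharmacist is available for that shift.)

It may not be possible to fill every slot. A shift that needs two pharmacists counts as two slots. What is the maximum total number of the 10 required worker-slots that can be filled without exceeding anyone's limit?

Total capacity across all pharmacists is 1+3+3+2+3 = 12, and 10 slots are needed, so at most 10 can be filled.
Shifts {Oct 9, Oct 11} need 3 slots but only Ueda and Jensen are available for them, supplying at most 2 — so at least 1 slot must go unfilled.
An assignment achieving 9: Oct 8→Diallo+Mbeki, Oct 9→Ueda, Oct 10→Jensen, Oct 11→Jensen, Oct 12→Diallo+Jensen, Oct 13→Diallo, Oct 14→Eriksen.
Loads: Ueda 1/1, Diallo 3/3, Jensen 3/3, Eriksen 1/2, Mbeki 1/3.

9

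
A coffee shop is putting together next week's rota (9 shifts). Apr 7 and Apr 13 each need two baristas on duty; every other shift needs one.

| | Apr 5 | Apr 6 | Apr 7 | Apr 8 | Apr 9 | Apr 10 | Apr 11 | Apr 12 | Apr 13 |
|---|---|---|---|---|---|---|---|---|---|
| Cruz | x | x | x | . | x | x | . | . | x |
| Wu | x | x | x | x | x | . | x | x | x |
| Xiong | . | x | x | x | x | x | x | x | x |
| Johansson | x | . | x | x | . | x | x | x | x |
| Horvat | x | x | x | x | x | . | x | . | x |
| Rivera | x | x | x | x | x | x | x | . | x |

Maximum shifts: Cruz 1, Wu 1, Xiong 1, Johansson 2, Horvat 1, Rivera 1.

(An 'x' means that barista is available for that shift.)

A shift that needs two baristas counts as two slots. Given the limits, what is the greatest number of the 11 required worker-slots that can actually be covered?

7

Total capacity across all baristas is 1+1+1+2+1+1 = 7, and 11 slots are needed, so at most 7 can be filled.
An assignment achieving 7: Apr 5→Johansson, Apr 6→Xiong, Apr 8→Johansson, Apr 9→Horvat, Apr 10→Cruz, Apr 11→Rivera, Apr 12→Wu.
Loads: Cruz 1/1, Wu 1/1, Xiong 1/1, Johansson 2/2, Horvat 1/1, Rivera 1/1.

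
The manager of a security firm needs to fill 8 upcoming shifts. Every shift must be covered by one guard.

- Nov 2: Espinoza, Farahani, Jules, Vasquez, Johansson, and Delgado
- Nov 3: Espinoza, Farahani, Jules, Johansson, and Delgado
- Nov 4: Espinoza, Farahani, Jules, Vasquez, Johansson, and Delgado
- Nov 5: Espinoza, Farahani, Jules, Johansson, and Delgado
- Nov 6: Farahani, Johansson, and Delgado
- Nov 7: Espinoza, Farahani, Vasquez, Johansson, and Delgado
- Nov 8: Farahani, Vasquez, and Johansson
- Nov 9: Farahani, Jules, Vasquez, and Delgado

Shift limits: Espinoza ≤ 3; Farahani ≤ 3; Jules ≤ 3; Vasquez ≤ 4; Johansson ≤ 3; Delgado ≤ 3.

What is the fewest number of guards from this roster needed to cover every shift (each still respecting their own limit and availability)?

3

8 slots to fill and no one can take more than 4, so at least ⌈8/4⌉ = 2 guards are needed.
Any 2 guards together have capacity at most 4+3 = 7 < 8 slots, so 2 can never suffice.
Espinoza, Farahani, and Jules alone can cover everything: Nov 2→Espinoza, Nov 3→Espinoza, Nov 4→Jules, Nov 5→Jules, Nov 6→Farahani, Nov 7→Espinoza, Nov 8→Farahani, Nov 9→Farahani.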